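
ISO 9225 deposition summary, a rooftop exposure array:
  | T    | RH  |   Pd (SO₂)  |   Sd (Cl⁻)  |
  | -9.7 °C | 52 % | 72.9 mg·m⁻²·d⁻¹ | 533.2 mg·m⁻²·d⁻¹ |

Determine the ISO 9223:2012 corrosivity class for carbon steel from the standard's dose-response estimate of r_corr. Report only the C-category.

C2

carbon steel: f(T) = +0.150·(T−10) [T≤10 °C] = -2.9550
  SO₂ term: 1.77·72.9^0.52·exp(0.02·52-2.9550) = 2.426
  Cl⁻ term: 0.102·533.2^0.62·exp(0.033·52+0.04·-9.7) = 18.88
  sum: 2.426 + 18.88 → r_corr = 21.31 μm/a
21.3 μm/a falls in (1.3, 25] for carbon steel → category C2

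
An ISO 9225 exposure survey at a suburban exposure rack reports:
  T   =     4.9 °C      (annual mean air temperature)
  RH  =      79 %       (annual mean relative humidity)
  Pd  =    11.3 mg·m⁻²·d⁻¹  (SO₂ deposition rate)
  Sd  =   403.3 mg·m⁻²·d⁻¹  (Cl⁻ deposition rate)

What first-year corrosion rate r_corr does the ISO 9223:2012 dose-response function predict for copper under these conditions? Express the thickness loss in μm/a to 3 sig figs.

copper: temperature factor f = +0.126·(-5.1) = -0.6426
  Pd branch = 0.0053·Pd^0.26·e^(0.059·RH+f) = 0.5537 μm/a
  Sd branch = 0.01025·Sd^0.27·e^(0.036·RH+0.049·T) = 1.131 μm/a
  sum: 0.5537 + 1.131 → r_corr = 1.685 μm/a

r_corr = 1.69 μm/a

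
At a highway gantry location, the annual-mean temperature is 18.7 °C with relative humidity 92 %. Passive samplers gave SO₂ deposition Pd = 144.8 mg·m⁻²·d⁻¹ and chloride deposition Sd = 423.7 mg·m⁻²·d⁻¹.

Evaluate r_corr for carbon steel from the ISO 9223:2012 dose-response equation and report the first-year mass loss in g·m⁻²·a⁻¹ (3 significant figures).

carbon steel: f(T) = -0.054·(T−10) [T>10 °C] = -0.4698
  sulphur-dioxide contribution → 92.61 μm/a
  chloride contribution → 190.9 μm/a
  ⇒ r_corr(carbon steel) = 283.5 μm/a
Convert to mass loss: 283.5 μm/a × 7.85 g/cm³ = 2225 g·m⁻²·a⁻¹

r_corr = 2.23e+03 g·m⁻²·a⁻¹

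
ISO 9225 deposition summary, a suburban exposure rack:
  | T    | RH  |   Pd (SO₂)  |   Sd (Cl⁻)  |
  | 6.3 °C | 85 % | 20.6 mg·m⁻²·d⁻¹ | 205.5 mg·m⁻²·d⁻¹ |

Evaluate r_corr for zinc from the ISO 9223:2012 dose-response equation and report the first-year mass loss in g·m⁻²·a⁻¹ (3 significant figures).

r_corr = 23.9 g·m⁻²·a⁻¹

zinc: f(T) = +0.038·(T−10) [T≤10 °C] = -0.1406
  SO₂ term: 0.0129·20.6^0.44·exp(0.046·85-0.1406) = 2.117
  Sd branch = 0.0175·Sd^0.57·e^(0.008·RH+0.085·T) = 1.228 μm/a
  sum: 2.117 + 1.228 → r_corr = 3.345 μm/a
Convert to mass loss: 3.345 μm/a × 7.14 g/cm³ = 23.88 g·m⁻²·a⁻¹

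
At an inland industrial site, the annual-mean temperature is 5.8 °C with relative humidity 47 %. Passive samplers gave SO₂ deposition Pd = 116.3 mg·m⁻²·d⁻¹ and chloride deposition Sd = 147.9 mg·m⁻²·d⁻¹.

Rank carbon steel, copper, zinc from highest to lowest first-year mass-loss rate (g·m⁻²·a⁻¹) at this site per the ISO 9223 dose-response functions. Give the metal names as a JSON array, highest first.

["carbon steel", "zinc", "copper"]

carbon steel: T≤10 °C ⇒ hinge +0.150·(5.8−10) = -0.6300
  SO₂ term: 1.77·116.3^0.52·exp(0.02·47-0.6300) = 28.62
  Sd branch = 0.102·Sd^0.62·e^(0.033·RH+0.04·T) = 13.44 μm/a
  sum: 28.62 + 13.44 → r_corr = 42.06 μm/a
  mass loss = 42.06 μm/a × 7.85 g/cm³ = 330.2 g·m⁻²·a⁻¹
copper: temperature factor f = +0.126·(-4.2) = -0.5292
  SO₂ term: 0.0053·116.3^0.26·exp(0.059·47-0.5292) = 0.1721
  Sd branch = 0.01025·Sd^0.27·e^(0.036·RH+0.049·T) = 0.285 μm/a
  r_corr = 0.1721 + 0.285 = 0.4571 μm/a
  mass loss = 0.4571 μm/a × 8.96 g/cm³ = 4.096 g·m⁻²·a⁻¹
zinc: T≤10 °C ⇒ hinge +0.038·(5.8−10) = -0.1596
  Pd branch = 0.0129·Pd^0.44·e^(0.046·RH+f) = 0.7746 μm/a
  Sd branch = 0.0175·Sd^0.57·e^(0.008·RH+0.085·T) = 0.72 μm/a
  sum: 0.7746 + 0.72 → r_corr = 1.495 μm/a
  mass loss = 1.495 μm/a × 7.14 g/cm³ = 10.67 g·m⁻²·a⁻¹
Ordering by g·m⁻²·a⁻¹: carbon steel (330) > zinc (10.7) > copper (4.1)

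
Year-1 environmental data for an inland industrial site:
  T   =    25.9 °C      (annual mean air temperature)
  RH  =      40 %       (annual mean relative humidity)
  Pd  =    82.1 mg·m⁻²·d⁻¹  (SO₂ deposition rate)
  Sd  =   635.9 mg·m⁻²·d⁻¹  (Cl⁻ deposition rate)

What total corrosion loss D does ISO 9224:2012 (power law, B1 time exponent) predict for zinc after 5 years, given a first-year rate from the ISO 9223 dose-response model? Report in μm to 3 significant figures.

D(5) = 32.6 μm

zinc: f(T) = -0.071·(T−10) [T>10 °C] = -1.1289
  sulphur-dioxide contribution → 0.1827 μm/a
  chloride contribution → 8.631 μm/a
  total first-year rate 8.813 μm/a
Power-law: D(5) = r_corr · 5^0.813
  D(5) = 8.813 × 5^0.813 = 8.813 × 3.701 = 32.61 μm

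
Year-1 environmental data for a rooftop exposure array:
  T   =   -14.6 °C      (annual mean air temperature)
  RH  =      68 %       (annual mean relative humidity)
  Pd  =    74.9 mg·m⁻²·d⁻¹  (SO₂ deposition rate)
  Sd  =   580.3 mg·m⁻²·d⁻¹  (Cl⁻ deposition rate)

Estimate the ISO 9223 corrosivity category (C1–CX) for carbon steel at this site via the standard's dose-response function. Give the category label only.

C3

carbon steel: f(T) = +0.150·(T−10) [T≤10 °C] = -3.6900
  SO₂ term: 1.77·74.9^0.52·exp(0.02·68-3.6900) = 1.625
  Sd branch = 0.102·Sd^0.62·e^(0.033·RH+0.04·T) = 27.73 μm/a
  sum: 1.625 + 27.73 → r_corr = 29.36 μm/a
29.4 μm/a falls in (25, 50] for carbon steel → category C3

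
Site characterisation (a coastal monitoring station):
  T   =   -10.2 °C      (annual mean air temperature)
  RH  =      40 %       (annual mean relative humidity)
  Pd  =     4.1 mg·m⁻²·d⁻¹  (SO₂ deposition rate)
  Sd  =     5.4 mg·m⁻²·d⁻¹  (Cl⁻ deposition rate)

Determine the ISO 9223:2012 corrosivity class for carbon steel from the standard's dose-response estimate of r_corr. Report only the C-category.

carbon steel: f(T) = +0.150·(T−10) [T≤10 °C] = -3.0300
  Pd branch = 1.77·Pd^0.52·e^(0.02·RH+f) = 0.3964 μm/a
  Cl⁻ term: 0.102·5.4^0.62·exp(0.033·40+0.04·-10.2) = 0.7224
  r_corr = 0.3964 + 0.7224 = 1.119 μm/a
1.12 μm/a falls in (0, 1.3] for carbon steel → category C1

C1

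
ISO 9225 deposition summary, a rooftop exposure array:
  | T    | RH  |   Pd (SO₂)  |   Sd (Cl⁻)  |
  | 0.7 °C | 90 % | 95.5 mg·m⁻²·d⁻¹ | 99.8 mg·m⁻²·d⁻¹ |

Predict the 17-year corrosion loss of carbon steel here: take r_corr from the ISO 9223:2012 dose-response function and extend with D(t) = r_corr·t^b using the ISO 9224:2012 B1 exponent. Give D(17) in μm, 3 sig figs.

D(17) = 281 μm

carbon steel: f(T) = +0.150·(T−10) [T≤10 °C] = -1.3950
  Pd branch = 1.77·Pd^0.52·e^(0.02·RH+f) = 28.41 μm/a
  Cl⁻ term: 0.102·99.8^0.62·exp(0.033·90+0.04·0.7) = 35.49
  r_corr = 28.41 + 35.49 = 63.9 μm/a
ISO 9224: D(t) = r_corr · t^b with b = 0.523 (carbon steel, B1)
  D(17) = 63.9 × 17^0.523 = 63.9 × 4.401 = 281.2 μm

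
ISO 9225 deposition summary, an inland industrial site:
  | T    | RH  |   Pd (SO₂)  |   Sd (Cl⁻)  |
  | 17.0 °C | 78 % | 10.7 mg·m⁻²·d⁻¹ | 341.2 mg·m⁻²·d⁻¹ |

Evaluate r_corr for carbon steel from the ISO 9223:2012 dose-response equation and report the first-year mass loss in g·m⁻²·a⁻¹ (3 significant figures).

carbon steel: f(T) = -0.054·(T−10) [T>10 °C] = -0.3780
  SO₂ term: 1.77·10.7^0.52·exp(0.02·78-0.3780) = 19.8
  Cl⁻ term: 0.102·341.2^0.62·exp(0.033·78+0.04·17.0) = 98.23
  sum: 19.8 + 98.23 → r_corr = 118 μm/a
Convert to mass loss: 118 μm/a × 7.85 g/cm³ = 926.5 g·m⁻²·a⁻¹

r_corr = 927 g·m⁻²·a⁻¹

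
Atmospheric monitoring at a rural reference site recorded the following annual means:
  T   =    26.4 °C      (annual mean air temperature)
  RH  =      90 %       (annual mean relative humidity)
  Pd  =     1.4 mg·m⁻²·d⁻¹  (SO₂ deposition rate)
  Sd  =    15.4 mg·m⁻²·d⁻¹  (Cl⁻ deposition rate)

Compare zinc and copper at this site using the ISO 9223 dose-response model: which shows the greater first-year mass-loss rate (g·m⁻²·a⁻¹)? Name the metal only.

copper

zinc: f(T) = -0.071·(T−10) [T>10 °C] = -1.1644
  sulphur-dioxide contribution → 0.2932 μm/a
  chloride contribution → 1.611 μm/a
  total first-year rate 1.904 μm/a
  mass loss = 1.904 μm/a × 7.14 g/cm³ = 13.6 g·m⁻²·a⁻¹
copper: f(T) = -0.080·(T−10) [T>10 °C] = -1.3120
  sulphur-dioxide contribution → 0.3152 μm/a
  chloride contribution → 1.997 μm/a
  total first-year rate 2.312 μm/a
  mass loss = 2.312 μm/a × 8.96 g/cm³ = 20.71 g·m⁻²·a⁻¹
Ordering by g·m⁻²·a⁻¹: copper (20.7) > zinc (13.6)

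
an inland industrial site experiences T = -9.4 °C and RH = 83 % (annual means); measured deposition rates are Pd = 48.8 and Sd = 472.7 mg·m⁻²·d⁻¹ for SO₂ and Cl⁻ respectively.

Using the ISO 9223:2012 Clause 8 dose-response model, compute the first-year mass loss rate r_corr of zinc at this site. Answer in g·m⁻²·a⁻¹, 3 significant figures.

r_corr = 14.7 g·m⁻²·a⁻¹

zinc: T≤10 °C ⇒ hinge +0.038·(-9.4−10) = -0.7372
  Pd branch = 0.0129·Pd^0.44·e^(0.046·RH+f) = 1.554 μm/a
  Sd branch = 0.0175·Sd^0.57·e^(0.008·RH+0.085·T) = 0.5116 μm/a
  sum: 1.554 + 0.5116 → r_corr = 2.066 μm/a
Convert to mass loss: 2.066 μm/a × 7.14 g/cm³ = 14.75 g·m⁻²·a⁻¹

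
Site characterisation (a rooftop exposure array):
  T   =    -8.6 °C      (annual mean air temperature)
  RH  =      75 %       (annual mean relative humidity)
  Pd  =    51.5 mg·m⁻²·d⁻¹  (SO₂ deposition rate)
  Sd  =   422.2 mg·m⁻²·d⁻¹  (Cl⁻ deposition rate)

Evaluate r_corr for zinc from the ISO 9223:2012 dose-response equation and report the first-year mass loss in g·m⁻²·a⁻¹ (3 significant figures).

r_corr = 11.5 g·m⁻²·a⁻¹

zinc: temperature factor f = +0.038·(-18.6) = -0.7068
  sulphur-dioxide contribution → 1.135 μm/a
  chloride contribution → 0.4816 μm/a
  ⇒ r_corr(zinc) = 1.617 μm/a
Convert to mass loss: 1.617 μm/a × 7.14 g/cm³ = 11.55 g·m⁻²·a⁻¹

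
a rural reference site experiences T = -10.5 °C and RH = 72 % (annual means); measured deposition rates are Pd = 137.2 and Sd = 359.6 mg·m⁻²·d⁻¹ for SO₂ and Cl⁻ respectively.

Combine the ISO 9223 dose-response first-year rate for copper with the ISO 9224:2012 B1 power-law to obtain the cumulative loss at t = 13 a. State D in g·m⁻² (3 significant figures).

copper: temperature factor f = +0.126·(-20.5) = -2.5830
  sulphur-dioxide contribution → 0.1007 μm/a
  chloride contribution → 0.4009 μm/a
  ⇒ r_corr(copper) = 0.5016 μm/a
Power-law: D(13) = r_corr · 13^0.667
  D(13) = 0.5016 × 13^0.667 = 0.5016 × 5.534 = 2.776 μm
  Mass loss = 2.776 μm × 8.96 g/cm³ = 24.87 g·m⁻²

D(13) = 24.9 g·m⁻²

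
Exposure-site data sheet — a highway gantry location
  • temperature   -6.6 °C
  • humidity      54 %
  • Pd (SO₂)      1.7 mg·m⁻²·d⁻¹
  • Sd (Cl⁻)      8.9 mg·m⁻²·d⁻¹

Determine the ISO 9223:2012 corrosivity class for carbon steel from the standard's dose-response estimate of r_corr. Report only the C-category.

C2

carbon steel: f(T) = +0.150·(T−10) [T≤10 °C] = -2.4900
  Pd branch = 1.77·Pd^0.52·e^(0.02·RH+f) = 0.5694 μm/a
  Cl⁻ term: 0.102·8.9^0.62·exp(0.033·54+0.04·-6.6) = 1.805
  r_corr = 0.5694 + 1.805 = 2.374 μm/a
2.37 μm/a falls in (1.3, 25] for carbon steel → category C2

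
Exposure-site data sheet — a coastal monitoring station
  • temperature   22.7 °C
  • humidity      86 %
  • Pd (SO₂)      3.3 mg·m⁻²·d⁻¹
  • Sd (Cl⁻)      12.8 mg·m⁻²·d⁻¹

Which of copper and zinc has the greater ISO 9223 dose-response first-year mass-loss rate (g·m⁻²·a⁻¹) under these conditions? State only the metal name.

copper

copper: T>10 °C ⇒ hinge -0.080·(22.7−10) = -1.0160
  SO₂ term: 0.0053·3.3^0.26·exp(0.059·86-1.0160) = 0.4183
  Cl⁻ term: 0.01025·12.8^0.27·exp(0.036·86+0.049·22.7) = 1.372
  r_corr = 0.4183 + 1.372 = 1.79 μm/a
  mass loss = 1.79 μm/a × 8.96 g/cm³ = 16.04 g·m⁻²·a⁻¹
zinc: T>10 °C ⇒ hinge -0.071·(22.7−10) = -0.9017
  SO₂ term: 0.0129·3.3^0.44·exp(0.046·86-0.9017) = 0.4626
  Sd branch = 0.0175·Sd^0.57·e^(0.008·RH+0.085·T) = 1.025 μm/a
  sum: 0.4626 + 1.025 → r_corr = 1.488 μm/a
  mass loss = 1.488 μm/a × 7.14 g/cm³ = 10.62 g·m⁻²·a⁻¹
Ordering by g·m⁻²·a⁻¹: copper (16) > zinc (10.6)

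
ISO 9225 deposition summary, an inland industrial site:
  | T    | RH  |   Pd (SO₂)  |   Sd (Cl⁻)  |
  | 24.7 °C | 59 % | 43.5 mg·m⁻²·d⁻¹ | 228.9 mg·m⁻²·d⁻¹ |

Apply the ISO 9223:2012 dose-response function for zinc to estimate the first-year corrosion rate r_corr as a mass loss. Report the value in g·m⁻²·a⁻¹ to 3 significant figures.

zinc: f(T) = -0.071·(T−10) [T>10 °C] = -1.0437
  Pd branch = 0.0129·Pd^0.44·e^(0.046·RH+f) = 0.3605 μm/a
  Cl⁻ term: 0.0175·228.9^0.57·exp(0.008·59+0.085·24.7) = 5.068
  sum: 0.3605 + 5.068 → r_corr = 5.428 μm/a
Convert to mass loss: 5.428 μm/a × 7.14 g/cm³ = 38.76 g·m⁻²·a⁻¹

r_corr = 38.8 g·m⁻²·a⁻¹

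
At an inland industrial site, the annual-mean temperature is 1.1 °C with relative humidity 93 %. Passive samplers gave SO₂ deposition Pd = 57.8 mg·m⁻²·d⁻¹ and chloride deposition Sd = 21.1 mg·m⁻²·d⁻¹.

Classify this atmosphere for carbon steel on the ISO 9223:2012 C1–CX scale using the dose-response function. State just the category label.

C3

carbon steel: f(T) = +0.150·(T−10) [T≤10 °C] = -1.3350
  Pd branch = 1.77·Pd^0.52·e^(0.02·RH+f) = 24.67 μm/a
  Cl⁻ term: 0.102·21.1^0.62·exp(0.033·93+0.04·1.1) = 15.19
  r_corr = 24.67 + 15.19 = 39.86 μm/a
39.9 μm/a falls in (25, 50] for carbon steel → category C3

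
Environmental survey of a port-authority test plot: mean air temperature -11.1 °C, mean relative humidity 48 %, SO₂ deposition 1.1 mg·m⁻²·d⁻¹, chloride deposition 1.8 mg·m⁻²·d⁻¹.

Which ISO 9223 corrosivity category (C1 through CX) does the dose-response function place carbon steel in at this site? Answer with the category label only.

carbon steel: f(T) = +0.150·(T−10) [T≤10 °C] = -3.1650
  sulphur-dioxide contribution → 0.2051 μm/a
  chloride contribution → 0.4592 μm/a
  total first-year rate 0.6642 μm/a
Category bounds: 0…1.3 μm/a bracket r_corr ⇒ C1

C1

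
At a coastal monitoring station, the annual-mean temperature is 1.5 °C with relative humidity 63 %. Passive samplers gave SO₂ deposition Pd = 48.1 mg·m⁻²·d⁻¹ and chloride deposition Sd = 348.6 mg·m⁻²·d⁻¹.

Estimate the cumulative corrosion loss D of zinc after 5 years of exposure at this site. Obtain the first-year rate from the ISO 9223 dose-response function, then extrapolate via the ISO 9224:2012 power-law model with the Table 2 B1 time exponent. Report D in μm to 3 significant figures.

zinc: f(T) = +0.038·(T−10) [T≤10 °C] = -0.3230
  sulphur-dioxide contribution → 0.9312 μm/a
  chloride contribution → 0.9256 μm/a
  ⇒ r_corr(zinc) = 1.857 μm/a
Long-term exponent b (ISO 9224 Table 2, B1) = 0.813
  D(5) = 1.857 × 5^0.813 = 1.857 × 3.701 = 6.871 μm

D(5) = 6.87 μm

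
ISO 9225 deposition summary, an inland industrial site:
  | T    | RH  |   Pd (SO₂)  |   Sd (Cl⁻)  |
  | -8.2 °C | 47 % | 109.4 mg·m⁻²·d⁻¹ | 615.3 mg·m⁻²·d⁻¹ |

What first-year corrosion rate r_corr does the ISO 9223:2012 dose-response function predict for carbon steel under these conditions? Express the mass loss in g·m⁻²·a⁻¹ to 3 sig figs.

carbon steel: temperature factor f = +0.150·(-18.2) = -2.7300
  sulphur-dioxide contribution → 3.395 μm/a
  chloride contribution → 18.58 μm/a
  total first-year rate 21.97 μm/a
Convert to mass loss: 21.97 μm/a × 7.85 g/cm³ = 172.5 g·m⁻²·a⁻¹

r_corr = 172 g·m⁻²·a⁻¹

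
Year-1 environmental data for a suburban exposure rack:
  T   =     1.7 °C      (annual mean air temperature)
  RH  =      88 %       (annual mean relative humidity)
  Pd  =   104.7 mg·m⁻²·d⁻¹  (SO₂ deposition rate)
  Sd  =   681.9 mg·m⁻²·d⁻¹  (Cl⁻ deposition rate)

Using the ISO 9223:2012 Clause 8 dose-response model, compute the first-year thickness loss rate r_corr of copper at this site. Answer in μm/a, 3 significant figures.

copper: f(T) = +0.126·(T−10) [T≤10 °C] = -1.0458
  Pd branch = 0.0053·Pd^0.26·e^(0.059·RH+f) = 1.122 μm/a
  Sd branch = 0.01025·Sd^0.27·e^(0.036·RH+0.049·T) = 1.541 μm/a
  r_corr = 1.122 + 1.541 = 2.664 μm/a

r_corr = 2.66 μm/a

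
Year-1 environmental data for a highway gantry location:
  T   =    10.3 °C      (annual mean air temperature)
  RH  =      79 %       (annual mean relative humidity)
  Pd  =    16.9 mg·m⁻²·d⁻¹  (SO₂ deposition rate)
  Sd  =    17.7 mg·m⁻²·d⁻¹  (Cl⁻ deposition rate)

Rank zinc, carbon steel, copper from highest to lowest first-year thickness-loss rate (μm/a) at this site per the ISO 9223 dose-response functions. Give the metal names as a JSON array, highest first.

["carbon steel", "zinc", "copper"]

zinc: temperature factor f = -0.071·(0.3) = -0.0213
  sulphur-dioxide contribution → 1.659 μm/a
  chloride contribution → 0.4065 μm/a
  ⇒ r_corr(zinc) = 2.065 μm/a
carbon steel: temperature factor f = -0.054·(0.3) = -0.0162
  sulphur-dioxide contribution → 36.78 μm/a
  chloride contribution → 12.4 μm/a
  ⇒ r_corr(carbon steel) = 49.18 μm/a
copper: temperature factor f = -0.080·(0.3) = -0.0240
  sulphur-dioxide contribution → 1.141 μm/a
  chloride contribution → 0.6339 μm/a
  total first-year rate 1.775 μm/a
Ordering by μm/a: carbon steel (49.2) > zinc (2.07) > copper (1.78)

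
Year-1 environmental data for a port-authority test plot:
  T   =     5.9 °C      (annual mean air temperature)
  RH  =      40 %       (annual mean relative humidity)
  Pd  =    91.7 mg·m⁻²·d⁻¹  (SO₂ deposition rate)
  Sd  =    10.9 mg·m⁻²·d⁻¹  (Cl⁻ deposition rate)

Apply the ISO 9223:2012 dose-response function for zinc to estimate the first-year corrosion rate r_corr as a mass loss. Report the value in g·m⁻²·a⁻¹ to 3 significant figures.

r_corr = 4.73 g·m⁻²·a⁻¹

zinc: T≤10 °C ⇒ hinge +0.038·(5.9−10) = -0.1558
  sulphur-dioxide contribution → 0.5075 μm/a
  chloride contribution → 0.1553 μm/a
  total first-year rate 0.6628 μm/a
Convert to mass loss: 0.6628 μm/a × 7.14 g/cm³ = 4.733 g·m⁻²·a⁻¹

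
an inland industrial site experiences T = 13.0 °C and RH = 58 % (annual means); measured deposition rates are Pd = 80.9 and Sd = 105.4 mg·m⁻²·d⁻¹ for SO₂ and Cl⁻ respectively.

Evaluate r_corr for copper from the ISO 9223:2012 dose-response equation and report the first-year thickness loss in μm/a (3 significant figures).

r_corr = 0.950 μm/a

copper: T>10 °C ⇒ hinge -0.080·(13.0−10) = -0.2400
  Pd branch = 0.0053·Pd^0.26·e^(0.059·RH+f) = 0.4002 μm/a
  Cl⁻ term: 0.01025·105.4^0.27·exp(0.036·58+0.049·13.0) = 0.55
  sum: 0.4002 + 0.55 → r_corr = 0.9502 μm/a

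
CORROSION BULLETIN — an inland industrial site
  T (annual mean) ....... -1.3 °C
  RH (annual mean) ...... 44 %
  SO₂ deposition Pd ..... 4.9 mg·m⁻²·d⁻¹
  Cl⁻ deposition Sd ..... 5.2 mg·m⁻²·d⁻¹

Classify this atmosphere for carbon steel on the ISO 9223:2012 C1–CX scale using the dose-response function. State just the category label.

carbon steel: f(T) = +0.150·(T−10) [T≤10 °C] = -1.6950
  sulphur-dioxide contribution → 1.79 μm/a
  chloride contribution → 1.15 μm/a
  ⇒ r_corr(carbon steel) = 2.94 μm/a
Category bounds: 1.3…25 μm/a bracket r_corr ⇒ C2

C2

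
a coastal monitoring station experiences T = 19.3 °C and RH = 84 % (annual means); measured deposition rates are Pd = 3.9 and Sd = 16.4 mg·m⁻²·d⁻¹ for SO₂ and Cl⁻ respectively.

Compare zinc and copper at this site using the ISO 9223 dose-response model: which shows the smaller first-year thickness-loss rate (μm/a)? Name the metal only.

zinc: f(T) = -0.071·(T−10) [T>10 °C] = -0.6603
  sulphur-dioxide contribution → 0.5781 μm/a
  chloride contribution → 0.8706 μm/a
  total first-year rate 1.449 μm/a
copper: f(T) = -0.080·(T−10) [T>10 °C] = -0.7440
  sulphur-dioxide contribution → 0.5096 μm/a
  chloride contribution → 1.155 μm/a
  ⇒ r_corr(copper) = 1.665 μm/a
Ordering by μm/a: copper (1.67) > zinc (1.45)

zinc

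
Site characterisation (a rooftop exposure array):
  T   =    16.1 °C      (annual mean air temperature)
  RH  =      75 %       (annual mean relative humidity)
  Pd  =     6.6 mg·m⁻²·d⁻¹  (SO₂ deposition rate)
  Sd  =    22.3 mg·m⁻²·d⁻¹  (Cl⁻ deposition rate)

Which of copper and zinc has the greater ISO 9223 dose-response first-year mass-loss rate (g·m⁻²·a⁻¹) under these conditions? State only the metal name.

copper

copper: temperature factor f = -0.080·(6.1) = -0.4880
  SO₂ term: 0.0053·6.6^0.26·exp(0.059·75-0.4880) = 0.4438
  Sd branch = 0.01025·Sd^0.27·e^(0.036·RH+0.049·T) = 0.7762 μm/a
  r_corr = 0.4438 + 0.7762 = 1.22 μm/a
  mass loss = 1.22 μm/a × 8.96 g/cm³ = 10.93 g·m⁻²·a⁻¹
zinc: f(T) = -0.071·(T−10) [T>10 °C] = -0.4331
  SO₂ term: 0.0129·6.6^0.44·exp(0.046·75-0.4331) = 0.6045
  Sd branch = 0.0175·Sd^0.57·e^(0.008·RH+0.085·T) = 0.7353 μm/a
  r_corr = 0.6045 + 0.7353 = 1.34 μm/a
  mass loss = 1.34 μm/a × 7.14 g/cm³ = 9.567 g·m⁻²·a⁻¹
Ordering by g·m⁻²·a⁻¹: copper (10.9) > zinc (9.57)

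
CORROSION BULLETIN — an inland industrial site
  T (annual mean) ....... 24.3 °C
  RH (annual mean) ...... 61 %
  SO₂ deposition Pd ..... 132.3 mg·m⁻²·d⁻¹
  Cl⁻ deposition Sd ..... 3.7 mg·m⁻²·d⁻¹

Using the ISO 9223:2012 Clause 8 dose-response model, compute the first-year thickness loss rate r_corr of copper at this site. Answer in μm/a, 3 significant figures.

copper: T>10 °C ⇒ hinge -0.080·(24.3−10) = -1.1440
  sulphur-dioxide contribution → 0.2198 μm/a
  chloride contribution → 0.4315 μm/a
  ⇒ r_corr(copper) = 0.6513 μm/a

r_corr = 0.651 μm/a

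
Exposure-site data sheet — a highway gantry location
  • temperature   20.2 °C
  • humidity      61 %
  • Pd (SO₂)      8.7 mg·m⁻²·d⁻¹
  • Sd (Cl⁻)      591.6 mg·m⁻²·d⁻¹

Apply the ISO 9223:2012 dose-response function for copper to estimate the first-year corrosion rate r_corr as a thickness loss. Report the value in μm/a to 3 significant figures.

copper: T>10 °C ⇒ hinge -0.080·(20.2−10) = -0.8160
  sulphur-dioxide contribution → 0.1504 μm/a
  chloride contribution → 1.389 μm/a
  ⇒ r_corr(copper) = 1.54 μm/a

r_corr = 1.54 μm/a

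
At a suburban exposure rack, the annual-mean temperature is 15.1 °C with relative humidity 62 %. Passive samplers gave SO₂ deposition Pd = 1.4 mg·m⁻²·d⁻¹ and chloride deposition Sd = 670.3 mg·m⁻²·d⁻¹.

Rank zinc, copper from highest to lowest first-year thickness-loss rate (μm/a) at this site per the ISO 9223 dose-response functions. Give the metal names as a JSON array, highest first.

["zinc", "copper"]

zinc: temperature factor f = -0.071·(5.1) = -0.3621
  SO₂ term: 0.0129·1.4^0.44·exp(0.046·62-0.3621) = 0.1804
  Cl⁻ term: 0.0175·670.3^0.57·exp(0.008·62+0.085·15.1) = 4.235
  sum: 0.1804 + 4.235 → r_corr = 4.415 μm/a
copper: temperature factor f = -0.080·(5.1) = -0.4080
  Pd branch = 0.0053·Pd^0.26·e^(0.059·RH+f) = 0.1492 μm/a
  Cl⁻ term: 0.01025·670.3^0.27·exp(0.036·62+0.049·15.1) = 1.16
  r_corr = 0.1492 + 1.16 = 1.309 μm/a
Ordering by μm/a: zinc (4.42) > copper (1.31)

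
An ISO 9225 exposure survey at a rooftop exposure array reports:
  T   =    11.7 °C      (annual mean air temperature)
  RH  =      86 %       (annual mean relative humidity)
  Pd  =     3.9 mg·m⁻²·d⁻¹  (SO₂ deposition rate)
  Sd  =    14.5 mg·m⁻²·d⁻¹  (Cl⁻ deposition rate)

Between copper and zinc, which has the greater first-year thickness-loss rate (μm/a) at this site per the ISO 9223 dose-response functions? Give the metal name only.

copper

copper: temperature factor f = -0.080·(1.7) = -0.1360
  sulphur-dioxide contribution → 1.053 μm/a
  chloride contribution → 0.8277 μm/a
  total first-year rate 1.881 μm/a
zinc: f(T) = -0.071·(T−10) [T>10 °C] = -0.1207
  sulphur-dioxide contribution → 1.087 μm/a
  chloride contribution → 0.4322 μm/a
  ⇒ r_corr(zinc) = 1.519 μm/a
Ordering by μm/a: copper (1.88) > zinc (1.52)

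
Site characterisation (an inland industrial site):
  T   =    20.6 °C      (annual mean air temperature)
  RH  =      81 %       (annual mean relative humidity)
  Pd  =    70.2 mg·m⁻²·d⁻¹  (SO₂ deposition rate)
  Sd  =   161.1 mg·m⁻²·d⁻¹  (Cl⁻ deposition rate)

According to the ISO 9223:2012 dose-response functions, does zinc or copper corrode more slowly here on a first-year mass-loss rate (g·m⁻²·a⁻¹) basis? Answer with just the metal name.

zinc: T>10 °C ⇒ hinge -0.071·(20.6−10) = -0.7526
  Pd branch = 0.0129·Pd^0.44·e^(0.046·RH+f) = 1.638 μm/a
  Cl⁻ term: 0.0175·161.1^0.57·exp(0.008·81+0.085·20.6) = 3.491
  sum: 1.638 + 3.491 → r_corr = 5.129 μm/a
  mass loss = 5.129 μm/a × 7.14 g/cm³ = 36.62 g·m⁻²·a⁻¹
copper: temperature factor f = -0.080·(10.6) = -0.8480
  SO₂ term: 0.0053·70.2^0.26·exp(0.059·81-0.8480) = 0.8157
  Cl⁻ term: 0.01025·161.1^0.27·exp(0.036·81+0.049·20.6) = 2.048
  sum: 0.8157 + 2.048 → r_corr = 2.864 μm/a
  mass loss = 2.864 μm/a × 8.96 g/cm³ = 25.66 g·m⁻²·a⁻¹
Ordering by g·m⁻²·a⁻¹: zinc (36.6) > copper (25.7)

copper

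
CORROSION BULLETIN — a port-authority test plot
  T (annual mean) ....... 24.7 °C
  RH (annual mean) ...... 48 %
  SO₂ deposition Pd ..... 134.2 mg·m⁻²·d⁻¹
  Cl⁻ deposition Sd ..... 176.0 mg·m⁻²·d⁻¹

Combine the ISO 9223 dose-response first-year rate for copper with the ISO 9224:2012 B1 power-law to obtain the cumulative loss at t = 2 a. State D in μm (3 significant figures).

D(2) = 1.40 μm

copper: temperature factor f = -0.080·(14.7) = -1.1760
  Pd branch = 0.0053·Pd^0.26·e^(0.059·RH+f) = 0.09924 μm/a
  Cl⁻ term: 0.01025·176.0^0.27·exp(0.036·48+0.049·24.7) = 0.7818
  r_corr = 0.09924 + 0.7818 = 0.881 μm/a
Power-law: D(2) = r_corr · 2^0.667
  D(2) = 0.881 × 2^0.667 = 0.881 × 1.588 = 1.399 μm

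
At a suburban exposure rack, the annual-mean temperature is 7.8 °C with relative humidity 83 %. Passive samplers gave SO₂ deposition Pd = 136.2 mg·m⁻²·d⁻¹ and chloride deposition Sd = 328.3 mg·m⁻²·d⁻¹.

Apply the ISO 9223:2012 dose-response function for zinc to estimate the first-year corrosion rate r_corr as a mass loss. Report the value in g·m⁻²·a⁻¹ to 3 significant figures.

zinc: temperature factor f = +0.038·(-2.2) = -0.0836
  Pd branch = 0.0129·Pd^0.44·e^(0.046·RH+f) = 4.693 μm/a
  Sd branch = 0.0175·Sd^0.57·e^(0.008·RH+0.085·T) = 1.793 μm/a
  sum: 4.693 + 1.793 → r_corr = 6.486 μm/a
Convert to mass loss: 6.486 μm/a × 7.14 g/cm³ = 46.31 g·m⁻²·a⁻¹

r_corr = 46.3 g·m⁻²·a⁻¹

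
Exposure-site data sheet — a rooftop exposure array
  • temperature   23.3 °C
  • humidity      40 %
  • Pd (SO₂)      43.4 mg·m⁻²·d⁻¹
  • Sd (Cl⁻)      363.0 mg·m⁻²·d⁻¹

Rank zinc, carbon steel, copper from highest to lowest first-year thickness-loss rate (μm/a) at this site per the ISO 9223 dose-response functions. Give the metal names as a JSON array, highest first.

["carbon steel", "zinc", "copper"]

zinc: temperature factor f = -0.071·(13.3) = -0.9443
  Pd branch = 0.0129·Pd^0.44·e^(0.046·RH+f) = 0.166 μm/a
  Sd branch = 0.0175·Sd^0.57·e^(0.008·RH+0.085·T) = 5.027 μm/a
  r_corr = 0.166 + 5.027 = 5.193 μm/a
carbon steel: temperature factor f = -0.054·(13.3) = -0.7182
  SO₂ term: 1.77·43.4^0.52·exp(0.02·40-0.7182) = 13.65
  Cl⁻ term: 0.102·363.0^0.62·exp(0.033·40+0.04·23.3) = 37.48
  r_corr = 13.65 + 37.48 = 51.12 μm/a
copper: temperature factor f = -0.080·(13.3) = -1.0640
  Pd branch = 0.0053·Pd^0.26·e^(0.059·RH+f) = 0.05163 μm/a
  Cl⁻ term: 0.01025·363.0^0.27·exp(0.036·40+0.049·23.3) = 0.6655
  sum: 0.05163 + 0.6655 → r_corr = 0.7171 μm/a
Ordering by μm/a: carbon steel (51.1) > zinc (5.19) > copper (0.717)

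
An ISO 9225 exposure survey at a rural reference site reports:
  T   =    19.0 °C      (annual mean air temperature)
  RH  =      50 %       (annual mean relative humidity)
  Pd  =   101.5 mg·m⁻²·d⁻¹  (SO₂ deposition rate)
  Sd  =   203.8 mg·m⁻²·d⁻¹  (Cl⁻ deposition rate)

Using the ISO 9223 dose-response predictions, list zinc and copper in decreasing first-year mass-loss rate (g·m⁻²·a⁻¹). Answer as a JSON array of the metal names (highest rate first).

zinc: T>10 °C ⇒ hinge -0.071·(19.0−10) = -0.6390
  Pd branch = 0.0129·Pd^0.44·e^(0.046·RH+f) = 0.5186 μm/a
  Cl⁻ term: 0.0175·203.8^0.57·exp(0.008·50+0.085·19.0) = 2.719
  sum: 0.5186 + 2.719 → r_corr = 3.237 μm/a
  mass loss = 3.237 μm/a × 7.14 g/cm³ = 23.12 g·m⁻²·a⁻¹
copper: temperature factor f = -0.080·(9.0) = -0.7200
  SO₂ term: 0.0053·101.5^0.26·exp(0.059·50-0.7200) = 0.1638
  Cl⁻ term: 0.01025·203.8^0.27·exp(0.036·50+0.049·19.0) = 0.6611
  sum: 0.1638 + 0.6611 → r_corr = 0.8249 μm/a
  mass loss = 0.8249 μm/a × 8.96 g/cm³ = 7.392 g·m⁻²·a⁻¹
Ordering by g·m⁻²·a⁻¹: zinc (23.1) > copper (7.39)

["zinc", "copper"]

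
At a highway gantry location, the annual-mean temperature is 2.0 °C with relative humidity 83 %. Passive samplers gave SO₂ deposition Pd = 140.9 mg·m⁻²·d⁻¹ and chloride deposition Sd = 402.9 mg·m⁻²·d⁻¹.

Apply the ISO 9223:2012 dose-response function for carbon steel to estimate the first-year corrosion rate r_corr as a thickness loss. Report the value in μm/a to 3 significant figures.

carbon steel: T≤10 °C ⇒ hinge +0.150·(2.0−10) = -1.2000
  Pd branch = 1.77·Pd^0.52·e^(0.02·RH+f) = 36.74 μm/a
  Cl⁻ term: 0.102·402.9^0.62·exp(0.033·83+0.04·2.0) = 70.49
  sum: 36.74 + 70.49 → r_corr = 107.2 μm/a

r_corr = 107 μm/a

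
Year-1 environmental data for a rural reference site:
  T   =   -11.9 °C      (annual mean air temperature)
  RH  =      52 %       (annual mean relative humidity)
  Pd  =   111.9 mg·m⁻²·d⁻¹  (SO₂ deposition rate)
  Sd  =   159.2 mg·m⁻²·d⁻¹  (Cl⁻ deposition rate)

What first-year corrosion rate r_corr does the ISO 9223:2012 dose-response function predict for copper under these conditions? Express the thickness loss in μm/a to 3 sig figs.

copper: f(T) = +0.126·(T−10) [T≤10 °C] = -2.7594
  SO₂ term: 0.0053·111.9^0.26·exp(0.059·52-2.7594) = 0.0246
  Sd branch = 0.01025·Sd^0.27·e^(0.036·RH+0.049·T) = 0.1462 μm/a
  sum: 0.0246 + 0.1462 → r_corr = 0.1708 μm/a

r_corr = 0.171 μm/a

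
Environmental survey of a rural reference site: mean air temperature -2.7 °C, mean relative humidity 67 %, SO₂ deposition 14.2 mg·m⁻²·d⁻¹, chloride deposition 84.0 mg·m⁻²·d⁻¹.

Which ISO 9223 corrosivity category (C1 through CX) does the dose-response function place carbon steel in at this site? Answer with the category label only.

C2

carbon steel: temperature factor f = +0.150·(-12.7) = -1.9050
  sulphur-dioxide contribution → 3.997 μm/a
  chloride contribution → 13.03 μm/a
  total first-year rate 17.03 μm/a
17 μm/a falls in (1.3, 25] for carbon steel → category C2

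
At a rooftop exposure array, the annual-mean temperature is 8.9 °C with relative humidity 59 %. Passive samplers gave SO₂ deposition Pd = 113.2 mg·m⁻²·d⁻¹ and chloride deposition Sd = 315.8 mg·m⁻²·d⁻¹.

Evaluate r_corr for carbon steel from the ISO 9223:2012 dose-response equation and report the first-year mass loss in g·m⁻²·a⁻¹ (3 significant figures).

r_corr = 732 g·m⁻²·a⁻¹

carbon steel: T≤10 °C ⇒ hinge +0.150·(8.9−10) = -0.1650
  SO₂ term: 1.77·113.2^0.52·exp(0.02·59-0.1650) = 57.12
  Sd branch = 0.102·Sd^0.62·e^(0.033·RH+0.04·T) = 36.18 μm/a
  r_corr = 57.12 + 36.18 = 93.29 μm/a
Convert to mass loss: 93.29 μm/a × 7.85 g/cm³ = 732.4 g·m⁻²·a⁻¹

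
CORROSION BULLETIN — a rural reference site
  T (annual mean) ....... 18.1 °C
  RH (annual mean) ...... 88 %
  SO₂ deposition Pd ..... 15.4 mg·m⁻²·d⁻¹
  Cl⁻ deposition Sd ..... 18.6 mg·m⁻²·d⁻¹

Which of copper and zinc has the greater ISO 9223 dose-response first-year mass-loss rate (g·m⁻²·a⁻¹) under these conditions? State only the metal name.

copper: T>10 °C ⇒ hinge -0.080·(18.1−10) = -0.6480
  Pd branch = 0.0053·Pd^0.26·e^(0.059·RH+f) = 1.015 μm/a
  Cl⁻ term: 0.01025·18.6^0.27·exp(0.036·88+0.049·18.1) = 1.302
  sum: 1.015 + 1.302 → r_corr = 2.317 μm/a
  mass loss = 2.317 μm/a × 8.96 g/cm³ = 20.76 g·m⁻²·a⁻¹
zinc: temperature factor f = -0.071·(8.1) = -0.5751
  SO₂ term: 0.0129·15.4^0.44·exp(0.046·88-0.5751) = 1.385
  Sd branch = 0.0175·Sd^0.57·e^(0.008·RH+0.085·T) = 0.8721 μm/a
  r_corr = 1.385 + 0.8721 = 2.257 μm/a
  mass loss = 2.257 μm/a × 7.14 g/cm³ = 16.11 g·m⁻²·a⁻¹
Ordering by g·m⁻²·a⁻¹: copper (20.8) > zinc (16.1)

copper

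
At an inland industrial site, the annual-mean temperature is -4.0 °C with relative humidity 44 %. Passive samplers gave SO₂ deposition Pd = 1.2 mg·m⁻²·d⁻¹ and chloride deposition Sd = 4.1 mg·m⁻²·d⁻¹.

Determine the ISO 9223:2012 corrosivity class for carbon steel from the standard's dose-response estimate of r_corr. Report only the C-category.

carbon steel: temperature factor f = +0.150·(-14.0) = -2.1000
  SO₂ term: 1.77·1.2^0.52·exp(0.02·44-2.1000) = 0.5745
  Cl⁻ term: 0.102·4.1^0.62·exp(0.033·44+0.04·-4.0) = 0.8905
  sum: 0.5745 + 0.8905 → r_corr = 1.465 μm/a
Category bounds: 1.3…25 μm/a bracket r_corr ⇒ C2

C2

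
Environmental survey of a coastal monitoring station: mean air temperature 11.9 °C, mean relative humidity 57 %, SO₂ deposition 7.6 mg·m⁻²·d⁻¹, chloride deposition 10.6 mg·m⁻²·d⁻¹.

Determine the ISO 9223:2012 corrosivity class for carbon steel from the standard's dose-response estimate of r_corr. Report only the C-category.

C2

carbon steel: f(T) = -0.054·(T−10) [T>10 °C] = -0.1026
  SO₂ term: 1.77·7.6^0.52·exp(0.02·57-0.1026) = 14.34
  Sd branch = 0.102·Sd^0.62·e^(0.033·RH+0.04·T) = 4.655 μm/a
  r_corr = 14.34 + 4.655 = 18.99 μm/a
Category bounds: 1.3…25 μm/a bracket r_corr ⇒ C2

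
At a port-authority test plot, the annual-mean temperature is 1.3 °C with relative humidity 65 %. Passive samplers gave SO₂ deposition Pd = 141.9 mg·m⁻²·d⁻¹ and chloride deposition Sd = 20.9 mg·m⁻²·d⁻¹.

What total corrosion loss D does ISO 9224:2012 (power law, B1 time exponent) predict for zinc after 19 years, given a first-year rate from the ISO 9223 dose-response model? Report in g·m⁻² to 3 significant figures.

zinc: T≤10 °C ⇒ hinge +0.038·(1.3−10) = -0.3306
  sulphur-dioxide contribution → 1.631 μm/a
  chloride contribution → 0.1859 μm/a
  total first-year rate 1.817 μm/a
Long-term exponent b (ISO 9224 Table 2, B1) = 0.813
  D(19) = 1.817 × 19^0.813 = 1.817 × 10.96 = 19.9 μm
  Mass loss = 19.9 μm × 7.14 g/cm³ = 142.1 g·m⁻²

D(19) = 142 g·m⁻²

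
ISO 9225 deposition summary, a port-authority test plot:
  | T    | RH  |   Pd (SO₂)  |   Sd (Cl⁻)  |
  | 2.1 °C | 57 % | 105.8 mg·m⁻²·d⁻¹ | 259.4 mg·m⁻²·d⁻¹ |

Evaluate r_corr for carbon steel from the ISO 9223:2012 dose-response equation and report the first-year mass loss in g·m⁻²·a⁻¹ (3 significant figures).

carbon steel: T≤10 °C ⇒ hinge +0.150·(2.1−10) = -1.1850
  sulphur-dioxide contribution → 19.11 μm/a
  chloride contribution → 22.84 μm/a
  total first-year rate 41.94 μm/a
Convert to mass loss: 41.94 μm/a × 7.85 g/cm³ = 329.3 g·m⁻²·a⁻¹

r_corr = 329 g·m⁻²·a⁻¹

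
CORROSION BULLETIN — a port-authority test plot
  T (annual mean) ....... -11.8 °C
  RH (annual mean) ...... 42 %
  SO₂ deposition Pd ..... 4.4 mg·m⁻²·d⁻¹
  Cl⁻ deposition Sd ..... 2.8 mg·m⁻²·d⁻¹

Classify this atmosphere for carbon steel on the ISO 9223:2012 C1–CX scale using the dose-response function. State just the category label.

C1

carbon steel: temperature factor f = +0.150·(-21.8) = -3.2700
  SO₂ term: 1.77·4.4^0.52·exp(0.02·42-3.2700) = 0.3367
  Cl⁻ term: 0.102·2.8^0.62·exp(0.033·42+0.04·-11.8) = 0.4817
  r_corr = 0.3367 + 0.4817 = 0.8184 μm/a
Category bounds: 0…1.3 μm/a bracket r_corr ⇒ C1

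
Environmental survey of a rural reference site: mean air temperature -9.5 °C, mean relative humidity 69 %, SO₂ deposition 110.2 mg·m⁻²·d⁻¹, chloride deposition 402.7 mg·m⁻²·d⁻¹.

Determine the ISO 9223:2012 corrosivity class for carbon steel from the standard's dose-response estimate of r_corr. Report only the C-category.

C3

carbon steel: T≤10 °C ⇒ hinge +0.150·(-9.5−10) = -2.9250
  Pd branch = 1.77·Pd^0.52·e^(0.02·RH+f) = 4.354 μm/a
  Sd branch = 0.102·Sd^0.62·e^(0.033·RH+0.04·T) = 28.02 μm/a
  sum: 4.354 + 28.02 → r_corr = 32.38 μm/a
32.4 μm/a falls in (25, 50] for carbon steel → category C3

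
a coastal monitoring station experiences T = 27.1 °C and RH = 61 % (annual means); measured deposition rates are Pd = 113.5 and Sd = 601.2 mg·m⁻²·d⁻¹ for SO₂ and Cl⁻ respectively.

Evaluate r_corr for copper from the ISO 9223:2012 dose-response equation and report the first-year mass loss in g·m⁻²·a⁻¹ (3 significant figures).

copper: f(T) = -0.080·(T−10) [T>10 °C] = -1.3680
  Pd branch = 0.0053·Pd^0.26·e^(0.059·RH+f) = 0.1688 μm/a
  Sd branch = 0.01025·Sd^0.27·e^(0.036·RH+0.049·T) = 1.956 μm/a
  sum: 0.1688 + 1.956 → r_corr = 2.125 μm/a
Convert to mass loss: 2.125 μm/a × 8.96 g/cm³ = 19.04 g·m⁻²·a⁻¹

r_corr = 19.0 g·m⁻²·a⁻¹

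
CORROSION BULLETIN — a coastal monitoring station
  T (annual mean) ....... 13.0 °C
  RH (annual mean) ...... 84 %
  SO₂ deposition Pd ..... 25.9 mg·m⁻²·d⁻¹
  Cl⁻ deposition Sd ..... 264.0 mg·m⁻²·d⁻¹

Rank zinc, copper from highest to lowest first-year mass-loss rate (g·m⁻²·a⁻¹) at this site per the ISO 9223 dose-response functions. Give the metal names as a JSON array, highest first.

zinc: temperature factor f = -0.071·(3.0) = -0.2130
  sulphur-dioxide contribution → 2.08 μm/a
  chloride contribution → 2.484 μm/a
  ⇒ r_corr(zinc) = 4.564 μm/a
  mass loss = 4.564 μm/a × 7.14 g/cm³ = 32.58 g·m⁻²·a⁻¹
copper: f(T) = -0.080·(T−10) [T>10 °C] = -0.2400
  sulphur-dioxide contribution → 1.38 μm/a
  chloride contribution → 1.797 μm/a
  ⇒ r_corr(copper) = 3.177 μm/a
  mass loss = 3.177 μm/a × 8.96 g/cm³ = 28.46 g·m⁻²·a⁻¹
Ordering by g·m⁻²·a⁻¹: zinc (32.6) > copper (28.5)

["zinc", "copper"]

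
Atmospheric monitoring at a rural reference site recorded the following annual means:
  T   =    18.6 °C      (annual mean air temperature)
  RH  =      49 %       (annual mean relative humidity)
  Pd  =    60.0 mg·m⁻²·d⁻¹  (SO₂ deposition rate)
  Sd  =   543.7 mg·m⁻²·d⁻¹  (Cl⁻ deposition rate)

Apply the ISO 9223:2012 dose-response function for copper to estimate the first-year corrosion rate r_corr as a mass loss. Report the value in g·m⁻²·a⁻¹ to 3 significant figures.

copper: T>10 °C ⇒ hinge -0.080·(18.6−10) = -0.6880
  SO₂ term: 0.0053·60.0^0.26·exp(0.059·49-0.6880) = 0.1391
  Cl⁻ term: 0.01025·543.7^0.27·exp(0.036·49+0.049·18.6) = 0.815
  r_corr = 0.1391 + 0.815 = 0.9542 μm/a
Convert to mass loss: 0.9542 μm/a × 8.96 g/cm³ = 8.549 g·m⁻²·a⁻¹

r_corr = 8.55 g·m⁻²·a⁻¹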